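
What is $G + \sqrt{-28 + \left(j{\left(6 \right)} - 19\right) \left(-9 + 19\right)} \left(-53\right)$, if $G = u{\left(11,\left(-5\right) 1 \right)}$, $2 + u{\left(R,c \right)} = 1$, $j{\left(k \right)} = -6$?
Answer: $-1 - 53 i \sqrt{278} \approx -1.0 - 883.69 i$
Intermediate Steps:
$u{\left(R,c \right)} = -1$ ($u{\left(R,c \right)} = -2 + 1 = -1$)
$G = -1$
$G + \sqrt{-28 + \left(j{\left(6 \right)} - 19\right) \left(-9 + 19\right)} \left(-53\right) = -1 + \sqrt{-28 + \left(-6 - 19\right) \left(-9 + 19\right)} \left(-53\right) = -1 + \sqrt{-28 - 250} \left(-53\right) = -1 + \sqrt{-278} \left(-53\right) = -1 + i \sqrt{278} \left(-53\right) = -1 - 53 i \sqrt{278}$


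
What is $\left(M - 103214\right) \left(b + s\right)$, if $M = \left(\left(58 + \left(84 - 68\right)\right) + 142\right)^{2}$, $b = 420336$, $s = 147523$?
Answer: $-32116969322$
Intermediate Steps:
$M = 46656$ ($M = \left(\left(58 + 16\right) + 142\right)^{2} = \left(74 + 142\right)^{2} = 216^{2} = 46656$)
$\left(M - 103214\right) \left(b + s\right) = \left(46656 - 103214\right) \left(420336 + 147523\right) = \left(-56558\right) 567859 = -32116969322$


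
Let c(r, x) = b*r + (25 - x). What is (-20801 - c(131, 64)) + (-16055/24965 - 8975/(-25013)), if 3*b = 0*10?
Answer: -2592999795226/124889909 ≈ -20762.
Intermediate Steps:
b = 0 (b = (0*10)/3 = (1/3)*0 = 0)
c(r, x) = 25 - x (c(r, x) = 0*r + (25 - x) = 0 + (25 - x) = 25 - x)
(-20801 - c(131, 64)) + (-16055/24965 - 8975/(-25013)) = (-20801 - (25 - 1*64)) + (-16055/24965 - 8975/(-25013)) = (-20801 - (25 - 64)) + (-16055*1/24965 - 8975*(-1/25013)) = (-20801 - 1*(-39)) + (-3211/4993 + 8975/25013) = (-20801 + 39) - 35504568/124889909 = -20762 - 35504568/124889909 = -2592999795226/124889909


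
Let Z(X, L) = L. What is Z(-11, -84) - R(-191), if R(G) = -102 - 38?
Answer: 56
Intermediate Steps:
R(G) = -140
Z(-11, -84) - R(-191) = -84 - 1*(-140) = -84 + 140 = 56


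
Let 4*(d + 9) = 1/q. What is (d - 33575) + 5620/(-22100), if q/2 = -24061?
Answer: -7143345366393/212699240 ≈ -33584.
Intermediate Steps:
q = -48122 (q = 2*(-24061) = -48122)
d = -1732393/192488 (d = -9 + (¼)/(-48122) = -9 + (¼)*(-1/48122) = -9 - 1/192488 = -1732393/192488 ≈ -9.0000)
(d - 33575) + 5620/(-22100) = (-1732393/192488 - 33575) + 5620/(-22100) = -6464516993/192488 + 5620*(-1/22100) = -6464516993/192488 - 281/1105 = -7143345366393/212699240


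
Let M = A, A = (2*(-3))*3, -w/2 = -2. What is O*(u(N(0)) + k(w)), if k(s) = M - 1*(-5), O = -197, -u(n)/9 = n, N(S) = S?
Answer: 2561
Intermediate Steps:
w = 4 (w = -2*(-2) = 4)
A = -18 (A = -6*3 = -18)
M = -18
u(n) = -9*n
k(s) = -13 (k(s) = -18 - 1*(-5) = -18 + 5 = -13)
O*(u(N(0)) + k(w)) = -197*(-9*0 - 13) = -197*(0 - 13) = -197*(-13) = 2561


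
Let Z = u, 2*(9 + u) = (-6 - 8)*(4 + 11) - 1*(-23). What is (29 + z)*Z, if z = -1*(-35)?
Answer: -6560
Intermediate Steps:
z = 35
u = -205/2 (u = -9 + ((-6 - 8)*(4 + 11) - 1*(-23))/2 = -9 + (-14*15 + 23)/2 = -9 + (-210 + 23)/2 = -9 + (½)*(-187) = -9 - 187/2 = -205/2 ≈ -102.50)
Z = -205/2 ≈ -102.50
(29 + z)*Z = (29 + 35)*(-205/2) = 64*(-205/2) = -6560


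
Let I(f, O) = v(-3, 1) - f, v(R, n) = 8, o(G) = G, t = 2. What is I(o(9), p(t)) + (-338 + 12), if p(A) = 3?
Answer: -327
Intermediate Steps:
I(f, O) = 8 - f
I(o(9), p(t)) + (-338 + 12) = (8 - 1*9) + (-338 + 12) = (8 - 9) - 326 = -1 - 326 = -327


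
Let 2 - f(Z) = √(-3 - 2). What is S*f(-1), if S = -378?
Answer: -756 + 378*I*√5 ≈ -756.0 + 845.23*I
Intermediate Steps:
f(Z) = 2 - I*√5 (f(Z) = 2 - √(-3 - 2) = 2 - √(-5) = 2 - I*√5)
S*f(-1) = -378*(2 - I*√5) = -756 + 378*I*√5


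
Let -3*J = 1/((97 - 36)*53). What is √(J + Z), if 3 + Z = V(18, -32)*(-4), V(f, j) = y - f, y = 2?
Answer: √5738296962/9699 ≈ 7.8102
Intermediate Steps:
V(f, j) = 2 - f
J = -1/9699 (J = -1/(53*(97 - 36))/3 = -1/(3*(61*53)) = -⅓/3233 = -⅓*1/3233 = -1/9699 ≈ -0.00010310)
Z = 61 (Z = -3 + (2 - 1*18)*(-4) = -3 + (2 - 18)*(-4) = -3 - 16*(-4) = -3 + 64 = 61)
√(J + Z) = √(-1/9699 + 61) = √(591638/9699) = √5738296962/9699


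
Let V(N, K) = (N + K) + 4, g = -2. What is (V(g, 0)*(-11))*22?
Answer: -484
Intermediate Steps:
V(N, K) = 4 + K + N (V(N, K) = (K + N) + 4 = 4 + K + N)
(V(g, 0)*(-11))*22 = ((4 + 0 - 2)*(-11))*22 = (2*(-11))*22 = -22*22 = -484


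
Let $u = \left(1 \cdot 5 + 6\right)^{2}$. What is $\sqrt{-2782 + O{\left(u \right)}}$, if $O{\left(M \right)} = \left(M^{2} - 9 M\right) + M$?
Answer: $\sqrt{10891} \approx 104.36$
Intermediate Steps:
$u = 121$ ($u = \left(5 + 6\right)^{2} = 11^{2} = 121$)
$O{\left(M \right)} = M^{2} - 8 M$
$\sqrt{-2782 + O{\left(u \right)}} = \sqrt{-2782 + 121 \left(-8 + 121\right)} = \sqrt{-2782 + 121 \cdot 113} = \sqrt{-2782 + 13673} = \sqrt{10891}$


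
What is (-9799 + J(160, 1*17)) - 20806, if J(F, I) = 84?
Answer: -30521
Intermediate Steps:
(-9799 + J(160, 1*17)) - 20806 = (-9799 + 84) - 20806 = -9715 - 20806 = -30521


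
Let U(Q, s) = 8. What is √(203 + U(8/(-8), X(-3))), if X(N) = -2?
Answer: √211 ≈ 14.526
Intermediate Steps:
√(203 + U(8/(-8), X(-3))) = √(203 + 8) = √211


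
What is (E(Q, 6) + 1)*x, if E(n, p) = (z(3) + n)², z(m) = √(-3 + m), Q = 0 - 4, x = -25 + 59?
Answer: 578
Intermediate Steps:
x = 34
Q = -4
E(n, p) = n² (E(n, p) = (√(-3 + 3) + n)² = (√0 + n)² = (0 + n)² = n²)
(E(Q, 6) + 1)*x = ((-4)² + 1)*34 = (16 + 1)*34 = 17*34 = 578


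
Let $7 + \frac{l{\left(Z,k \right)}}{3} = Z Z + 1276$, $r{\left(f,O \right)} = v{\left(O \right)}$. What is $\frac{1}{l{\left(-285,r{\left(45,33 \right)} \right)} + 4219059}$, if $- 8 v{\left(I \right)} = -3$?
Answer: $\frac{1}{4466541} \approx 2.2389 \cdot 10^{-7}$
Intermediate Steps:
$v{\left(I \right)} = \frac{3}{8}$ ($v{\left(I \right)} = \left(- \frac{1}{8}\right) \left(-3\right) = \frac{3}{8}$)
$r{\left(f,O \right)} = \frac{3}{8}$
$l{\left(Z,k \right)} = 3807 + 3 Z^{2}$ ($l{\left(Z,k \right)} = -21 + 3 \left(Z Z + 1276\right) = -21 + 3 \left(Z^{2} + 1276\right) = -21 + 3 \left(1276 + Z^{2}\right) = -21 + \left(3828 + 3 Z^{2}\right) = 3807 + 3 Z^{2}$)
$\frac{1}{l{\left(-285,r{\left(45,33 \right)} \right)} + 4219059} = \frac{1}{\left(3807 + 3 \left(-285\right)^{2}\right) + 4219059} = \frac{1}{\left(3807 + 3 \cdot 81225\right) + 4219059} = \frac{1}{\left(3807 + 243675\right) + 4219059} = \frac{1}{247482 + 4219059} = \frac{1}{4466541}$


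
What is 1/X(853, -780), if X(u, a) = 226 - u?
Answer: -1/627 ≈ -0.0015949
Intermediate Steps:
1/X(853, -780) = 1/(226 - 1*853) = 1/(226 - 853) = 1/(-627) = -1/627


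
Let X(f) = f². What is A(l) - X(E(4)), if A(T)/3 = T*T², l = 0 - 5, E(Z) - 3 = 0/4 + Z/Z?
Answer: -391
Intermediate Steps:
E(Z) = 4 (E(Z) = 3 + (0/4 + Z/Z) = 3 + (0*(¼) + 1) = 3 + (0 + 1) = 3 + 1 = 4)
l = -5
A(T) = 3*T³ (A(T) = 3*(T*T²) = 3*T³)
A(l) - X(E(4)) = 3*(-5)³ - 1*4² = 3*(-125) - 1*16 = -375 - 16 = -391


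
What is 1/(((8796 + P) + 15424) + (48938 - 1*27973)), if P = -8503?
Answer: 1/36682 ≈ 2.7261e-5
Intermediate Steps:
1/(((8796 + P) + 15424) + (48938 - 1*27973)) = 1/(((8796 - 8503) + 15424) + (48938 - 1*27973)) = 1/((293 + 15424) + (48938 - 27973)) = 1/(15717 + 20965) = 1/36682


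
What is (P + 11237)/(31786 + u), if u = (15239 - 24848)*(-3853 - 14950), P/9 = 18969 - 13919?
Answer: 56687/180709813 ≈ 0.00031369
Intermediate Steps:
P = 45450 (P = 9*(18969 - 13919) = 9*5050 = 45450)
u = 180678027 (u = -9609*(-18803) = 180678027)
(P + 11237)/(31786 + u) = (45450 + 11237)/(31786 + 180678027) = 56687/180709813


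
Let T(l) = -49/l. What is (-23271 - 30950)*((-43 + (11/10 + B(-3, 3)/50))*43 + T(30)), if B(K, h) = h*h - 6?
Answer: 14645796973/150 ≈ 9.7639e+7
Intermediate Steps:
B(K, h) = -6 + h**2 (B(K, h) = h**2 - 6 = -6 + h**2)
(-23271 - 30950)*((-43 + (11/10 + B(-3, 3)/50))*43 + T(30)) = (-23271 - 30950)*((-43 + (11/10 + (-6 + 3**2)/50))*43 - 49/30) = -54221*((-43 + (11*(1/10) + (-6 + 9)*(1/50)))*43 - 49*1/30) = -54221*((-43 + (11/10 + 3*(1/50)))*43 - 49/30) = -54221*((-43 + (11/10 + 3/50))*43 - 49/30) = -54221*((-43 + 29/25)*43 - 49/30) = -54221*(-1046/25*43 - 49/30) = -54221*(-44978/25 - 49/30) = -54221*(-270113/150) = 14645796973/150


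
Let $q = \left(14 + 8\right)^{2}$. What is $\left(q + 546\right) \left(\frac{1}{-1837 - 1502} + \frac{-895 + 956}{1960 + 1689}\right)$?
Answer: $\frac{206030900}{12184011} \approx 16.91$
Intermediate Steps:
$q = 484$ ($q = 22^{2} = 484$)
$\left(q + 546\right) \left(\frac{1}{-1837 - 1502} + \frac{-895 + 956}{1960 + 1689}\right) = \left(484 + 546\right) \left(\frac{1}{-1837 - 1502} + \frac{-895 + 956}{1960 + 1689}\right) = 1030 \left(\frac{1}{-3339} + \frac{61}{3649}\right) = 1030 \left(- \frac{1}{3339} + 61 \cdot \frac{1}{3649}\right) = 1030 \left(- \frac{1}{3339} + \frac{61}{3649}\right) = 1030 \cdot \frac{200030}{12184011} = \frac{206030900}{12184011}$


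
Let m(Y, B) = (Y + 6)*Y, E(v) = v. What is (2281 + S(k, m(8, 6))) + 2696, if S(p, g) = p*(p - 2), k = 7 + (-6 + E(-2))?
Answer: 4980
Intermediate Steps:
m(Y, B) = Y*(6 + Y) (m(Y, B) = (6 + Y)*Y = Y*(6 + Y))
k = -1 (k = 7 + (-6 - 2) = 7 - 8 = -1)
S(p, g) = p*(-2 + p)
(2281 + S(k, m(8, 6))) + 2696 = (2281 - (-2 - 1)) + 2696 = (2281 - 1*(-3)) + 2696 = (2281 + 3) + 2696 = 2284 + 2696 = 4980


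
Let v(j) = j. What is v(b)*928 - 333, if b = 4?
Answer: 3379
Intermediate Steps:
v(b)*928 - 333 = 4*928 - 333 = 3712 - 333 = 3379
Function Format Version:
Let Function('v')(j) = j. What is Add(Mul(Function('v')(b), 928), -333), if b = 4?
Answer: 3379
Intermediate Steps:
Add(Mul(Function('v')(b), 928), -333) = Add(Mul(4, 928), -333) = Add(3712, -333) = 3379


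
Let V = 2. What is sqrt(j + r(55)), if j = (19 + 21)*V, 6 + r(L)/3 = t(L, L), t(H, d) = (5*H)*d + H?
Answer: 151*sqrt(2) ≈ 213.55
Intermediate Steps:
t(H, d) = H + 5*H*d (t(H, d) = 5*H*d + H = H + 5*H*d)
r(L) = -18 + 3*L*(1 + 5*L) (r(L) = -18 + 3*(L*(1 + 5*L)) = -18 + 3*L*(1 + 5*L))
j = 80 (j = (19 + 21)*2 = 40*2 = 80)
sqrt(j + r(55)) = sqrt(80 + (-18 + 3*55*(1 + 5*55))) = sqrt(80 + (-18 + 3*55*(1 + 275))) = sqrt(80 + (-18 + 3*55*276)) = sqrt(80 + (-18 + 45540)) = sqrt(80 + 45522) = sqrt(45602) = 151*sqrt(2)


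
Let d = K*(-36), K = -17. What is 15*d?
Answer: 9180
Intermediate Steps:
d = 612 (d = -17*(-36) = 612)
15*d = 15*612 = 9180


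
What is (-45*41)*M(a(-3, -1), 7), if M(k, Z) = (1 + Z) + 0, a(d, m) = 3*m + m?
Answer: -14760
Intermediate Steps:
a(d, m) = 4*m
M(k, Z) = 1 + Z
(-45*41)*M(a(-3, -1), 7) = (-45*41)*(1 + 7) = -1845*8 = -14760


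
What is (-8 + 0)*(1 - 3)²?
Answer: -32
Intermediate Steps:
(-8 + 0)*(1 - 3)² = -8*(-2)² = -8*4 = -32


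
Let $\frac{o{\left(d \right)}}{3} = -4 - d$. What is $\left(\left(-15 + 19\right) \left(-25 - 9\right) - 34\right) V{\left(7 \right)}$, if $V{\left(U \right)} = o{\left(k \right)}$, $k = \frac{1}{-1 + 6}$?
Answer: $2142$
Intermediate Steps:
$k = \frac{1}{5} \approx 0.2$
$o{\left(d \right)} = -12 - 3 d$ ($o{\left(d \right)} = 3 \left(-4 - d\right) = -12 - 3 d$)
$V{\left(U \right)} = - \frac{63}{5}$ ($V{\left(U \right)} = -12 - \frac{3}{5} = - \frac{63}{5}$)
$\left(\left(-15 + 19\right) \left(-25 - 9\right) - 34\right) V{\left(7 \right)} = \left(\left(-15 + 19\right) \left(-25 - 9\right) - 34\right) \left(- \frac{63}{5}\right) = \left(4 \left(-34\right) - 34\right) \left(- \frac{63}{5}\right) = \left(-136 - 34\right) \left(- \frac{63}{5}\right) = \left(-170\right) \left(- \frac{63}{5}\right) = 2142$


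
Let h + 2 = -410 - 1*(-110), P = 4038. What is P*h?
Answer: -1219476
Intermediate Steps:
h = -302 (h = -2 + (-410 - 1*(-110)) = -2 + (-410 + 110) = -2 - 300 = -302)
P*h = 4038*(-302) = -1219476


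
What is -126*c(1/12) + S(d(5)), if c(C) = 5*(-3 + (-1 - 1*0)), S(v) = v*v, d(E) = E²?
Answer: 3145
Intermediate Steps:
S(v) = v²
c(C) = -20 (c(C) = 5*(-3 + (-1 + 0)) = 5*(-3 - 1) = 5*(-4) = -20)
-126*c(1/12) + S(d(5)) = -126*(-20) + (5²)² = 2520 + 25² = 2520 + 625 = 3145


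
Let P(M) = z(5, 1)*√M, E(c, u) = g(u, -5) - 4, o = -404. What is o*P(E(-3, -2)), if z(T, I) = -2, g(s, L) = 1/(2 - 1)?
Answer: 808*I*√3 ≈ 1399.5*I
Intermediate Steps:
g(s, L) = 1 (g(s, L) = 1/1 = 1)
E(c, u) = -3 (E(c, u) = 1 - 4 = -3)
P(M) = -2*√M
o*P(E(-3, -2)) = -(-808)*√(-3) = -(-808)*I*√3 = 808*I*√3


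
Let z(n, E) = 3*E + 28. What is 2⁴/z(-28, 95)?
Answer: 16/313 ≈ 0.051118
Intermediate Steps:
z(n, E) = 28 + 3*E
2⁴/z(-28, 95) = 2⁴/(28 + 3*95) = 16/(28 + 285) = 16/313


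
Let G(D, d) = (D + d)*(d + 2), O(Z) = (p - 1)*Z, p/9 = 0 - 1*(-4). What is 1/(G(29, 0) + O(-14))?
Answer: -1/432 ≈ -0.0023148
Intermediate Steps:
p = 36 (p = 9*(0 - 1*(-4)) = 9*(0 + 4) = 9*4 = 36)
O(Z) = 35*Z (O(Z) = (36 - 1)*Z = 35*Z)
G(D, d) = (2 + d)*(D + d) (G(D, d) = (D + d)*(2 + d) = (2 + d)*(D + d))
1/(G(29, 0) + O(-14)) = 1/((0² + 2*29 + 2*0 + 29*0) + 35*(-14)) = 1/((0 + 58 + 0 + 0) - 490) = 1/(58 - 490) = 1/(-432) = -1/432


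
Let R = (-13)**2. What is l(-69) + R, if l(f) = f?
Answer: 100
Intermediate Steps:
R = 169
l(-69) + R = -69 + 169 = 100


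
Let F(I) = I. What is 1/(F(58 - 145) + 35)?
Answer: -1/52 ≈ -0.019231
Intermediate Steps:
1/(F(58 - 145) + 35) = 1/((58 - 145) + 35) = 1/(-87 + 35) = 1/(-52) = -1/52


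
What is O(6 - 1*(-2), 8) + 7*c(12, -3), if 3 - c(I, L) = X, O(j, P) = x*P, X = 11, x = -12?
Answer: -152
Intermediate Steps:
O(j, P) = -12*P
c(I, L) = -8 (c(I, L) = 3 - 1*11 = 3 - 11 = -8)
O(6 - 1*(-2), 8) + 7*c(12, -3) = -12*8 + 7*(-8) = -96 - 56 = -152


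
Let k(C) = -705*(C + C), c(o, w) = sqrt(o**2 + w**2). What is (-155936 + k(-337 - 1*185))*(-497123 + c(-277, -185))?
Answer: -288373098332 + 580084*sqrt(110954) ≈ -2.8818e+11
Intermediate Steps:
k(C) = -1410*C
(-155936 + k(-337 - 1*185))*(-497123 + c(-277, -185)) = (-155936 - 1410*(-337 - 1*185))*(-497123 + sqrt((-277)**2 + (-185)**2)) = (-155936 - 1410*(-337 - 185))*(-497123 + sqrt(76729 + 34225)) = (-155936 - 1410*(-522))*(-497123 + sqrt(110954)) = (-155936 + 736020)*(-497123 + sqrt(110954)) = 580084*(-497123 + sqrt(110954)) = -288373098332 + 580084*sqrt(110954)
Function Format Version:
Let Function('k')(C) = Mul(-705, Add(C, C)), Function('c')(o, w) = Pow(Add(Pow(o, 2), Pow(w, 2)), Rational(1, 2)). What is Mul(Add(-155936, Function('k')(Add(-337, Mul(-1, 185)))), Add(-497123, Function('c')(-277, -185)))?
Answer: Add(-288373098332, Mul(580084, Pow(110954, Rational(1, 2)))) ≈ -2.8818e+11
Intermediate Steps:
Function('k')(C) = Mul(-1410, C) (Function('k')(C) = Mul(-705, Mul(2, C)) = Mul(-1410, C))
Mul(Add(-155936, Function('k')(Add(-337, Mul(-1, 185)))), Add(-497123, Function('c')(-277, -185))) = Mul(Add(-155936, Mul(-1410, Add(-337, Mul(-1, 185)))), Add(-497123, Pow(Add(Pow(-277, 2), Pow(-185, 2)), Rational(1, 2)))) = Mul(Add(-155936, Mul(-1410, Add(-337, -185))), Add(-497123, Pow(Add(76729, 34225), Rational(1, 2)))) = Mul(Add(-155936, Mul(-1410, -522)), Add(-497123, Pow(110954, Rational(1, 2)))) = Mul(Add(-155936, 736020), Add(-497123, Pow(110954, Rational(1, 2)))) = Mul(580084, Add(-497123, Pow(110954, Rational(1, 2)))) = Add(-288373098332, Mul(580084, Pow(110954, Rational(1, 2))))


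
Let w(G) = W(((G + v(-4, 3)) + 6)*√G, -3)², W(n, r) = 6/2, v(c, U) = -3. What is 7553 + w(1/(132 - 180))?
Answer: 7562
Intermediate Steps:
W(n, r) = 3 (W(n, r) = 6*(½) = 3)
w(G) = 9 (w(G) = 3² = 9)
7553 + w(1/(132 - 180)) = 7553 + 9 = 7562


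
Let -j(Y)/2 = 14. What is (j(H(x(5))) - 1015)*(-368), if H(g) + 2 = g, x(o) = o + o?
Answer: 383824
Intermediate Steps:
x(o) = 2*o
H(g) = -2 + g
j(Y) = -28 (j(Y) = -2*14 = -28)
(j(H(x(5))) - 1015)*(-368) = (-28 - 1015)*(-368) = -1043*(-368) = 383824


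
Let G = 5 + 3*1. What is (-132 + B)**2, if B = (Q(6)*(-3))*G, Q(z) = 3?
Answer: 41616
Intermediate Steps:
G = 8 (G = 5 + 3 = 8)
B = -72 (B = (3*(-3))*8 = -9*8 = -72)
(-132 + B)**2 = (-132 - 72)**2 = (-204)**2 = 41616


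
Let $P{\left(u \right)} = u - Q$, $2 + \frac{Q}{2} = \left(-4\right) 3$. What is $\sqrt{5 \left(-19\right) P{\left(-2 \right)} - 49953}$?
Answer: $i \sqrt{52423} \approx 228.96 i$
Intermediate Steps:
$Q = -28$ ($Q = -4 + 2 \left(\left(-4\right) 3\right) = -4 + 2 \left(-12\right) = -4 - 24 = -28$)
$P{\left(u \right)} = 28 + u$ ($P{\left(u \right)} = u - -28 = u + 28 = 28 + u$)
$\sqrt{5 \left(-19\right) P{\left(-2 \right)} - 49953} = \sqrt{5 \left(-19\right) \left(28 - 2\right) - 49953} = \sqrt{\left(-95\right) 26 - 49953} = \sqrt{-2470 - 49953} = \sqrt{-52423} = i \sqrt{52423}$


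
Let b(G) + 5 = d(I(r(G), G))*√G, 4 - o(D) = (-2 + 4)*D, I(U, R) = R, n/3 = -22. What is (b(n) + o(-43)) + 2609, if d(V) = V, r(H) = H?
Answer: 2694 - 66*I*√66 ≈ 2694.0 - 536.19*I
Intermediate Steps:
n = -66 (n = 3*(-22) = -66)
o(D) = 4 - 2*D (o(D) = 4 - (-2 + 4)*D = 4 - 2*D)
b(G) = -5 + G^(3/2) (b(G) = -5 + G*√G = -5 + G^(3/2))
(b(n) + o(-43)) + 2609 = ((-5 + (-66)^(3/2)) + (4 - 2*(-43))) + 2609 = ((-5 - 66*I*√66) + (4 + 86)) + 2609 = ((-5 - 66*I*√66) + 90) + 2609 = (85 - 66*I*√66) + 2609 = 2694 - 66*I*√66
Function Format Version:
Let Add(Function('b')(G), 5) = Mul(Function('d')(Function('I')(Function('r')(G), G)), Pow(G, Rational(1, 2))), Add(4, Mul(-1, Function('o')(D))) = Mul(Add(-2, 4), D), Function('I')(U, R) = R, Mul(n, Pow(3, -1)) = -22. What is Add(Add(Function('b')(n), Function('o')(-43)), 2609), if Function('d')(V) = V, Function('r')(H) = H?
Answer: Add(2694, Mul(-66, I, Pow(66, Rational(1, 2)))) ≈ Add(2694.0, Mul(-536.19, I))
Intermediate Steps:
n = -66 (n = Mul(3, -22) = -66)
Function('o')(D) = Add(4, Mul(-2, D)) (Function('o')(D) = Add(4, Mul(-1, Mul(Add(-2, 4), D))) = Add(4, Mul(-1, Mul(2, D))) = Add(4, Mul(-2, D)))
Function('b')(G) = Add(-5, Pow(G, Rational(3, 2))) (Function('b')(G) = Add(-5, Mul(G, Pow(G, Rational(1, 2)))) = Add(-5, Pow(G, Rational(3, 2))))
Add(Add(Function('b')(n), Function('o')(-43)), 2609) = Add(Add(Add(-5, Pow(-66, Rational(3, 2))), Add(4, Mul(-2, -43))), 2609) = Add(Add(Add(-5, Mul(-66, I, Pow(66, Rational(1, 2)))), Add(4, 86)), 2609) = Add(Add(Add(-5, Mul(-66, I, Pow(66, Rational(1, 2)))), 90), 2609) = Add(Add(85, Mul(-66, I, Pow(66, Rational(1, 2)))), 2609) = Add(2694, Mul(-66, I, Pow(66, Rational(1, 2))))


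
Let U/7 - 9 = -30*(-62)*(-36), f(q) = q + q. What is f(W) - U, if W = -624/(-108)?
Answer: 4218017/9 ≈ 4.6867e+5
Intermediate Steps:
W = 52/9 (W = -624*(-1/108) = 52/9 ≈ 5.7778)
f(q) = 2*q
U = -468657 (U = 63 + 7*(-30*(-62)*(-36)) = 63 + 7*(1860*(-36)) = 63 + 7*(-66960) = 63 - 468720 = -468657)
f(W) - U = 2*(52/9) - 1*(-468657) = 104/9 + 468657 = 4218017/9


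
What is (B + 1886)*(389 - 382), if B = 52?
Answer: 13566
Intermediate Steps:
(B + 1886)*(389 - 382) = (52 + 1886)*(389 - 382) = 1938*7 = 13566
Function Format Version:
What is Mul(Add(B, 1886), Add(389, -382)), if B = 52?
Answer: 13566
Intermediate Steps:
Mul(Add(B, 1886), Add(389, -382)) = Mul(Add(52, 1886), Add(389, -382)) = Mul(1938, 7) = 13566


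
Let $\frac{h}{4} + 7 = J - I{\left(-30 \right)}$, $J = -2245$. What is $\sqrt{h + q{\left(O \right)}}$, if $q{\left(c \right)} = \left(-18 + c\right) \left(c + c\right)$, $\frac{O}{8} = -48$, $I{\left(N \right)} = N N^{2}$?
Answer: $4 \sqrt{25483} \approx 638.54$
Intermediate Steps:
$I{\left(N \right)} = N^{3}$
$O = -384$ ($O = 8 \left(-48\right) = -384$)
$q{\left(c \right)} = 2 c \left(-18 + c\right)$ ($q{\left(c \right)} = \left(-18 + c\right) 2 c = 2 c \left(-18 + c\right)$)
$h = 98992$ ($h = -28 + 4 \left(-2245 - \left(-30\right)^{3}\right) = -28 + 4 \left(-2245 - -27000\right) = -28 + 4 \left(-2245 + 27000\right) = -28 + 4 \cdot 24755 = -28 + 99020 = 98992$)
$\sqrt{h + q{\left(O \right)}} = \sqrt{98992 + 2 \left(-384\right) \left(-18 - 384\right)} = \sqrt{98992 + 2 \left(-384\right) \left(-402\right)} = \sqrt{98992 + 308736} = \sqrt{407728} = 4 \sqrt{25483}$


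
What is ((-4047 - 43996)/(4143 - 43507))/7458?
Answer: 48043/293576712 ≈ 0.00016365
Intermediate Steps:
((-4047 - 43996)/(4143 - 43507))/7458 = -48043/(-39364)*(1/7458) = -48043*(-1/39364)*(1/7458) = (48043/39364)*(1/7458) = 48043/293576712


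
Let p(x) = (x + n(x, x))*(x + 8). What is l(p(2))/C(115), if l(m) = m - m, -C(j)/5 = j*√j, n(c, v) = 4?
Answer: 0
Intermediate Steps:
C(j) = -5*j^(3/2) (C(j) = -5*j*√j = -5*j^(3/2))
p(x) = (4 + x)*(8 + x) (p(x) = (x + 4)*(x + 8) = (4 + x)*(8 + x))
l(m) = 0
l(p(2))/C(115) = 0/((-575*√115)) = 0*(-√115/66125) = 0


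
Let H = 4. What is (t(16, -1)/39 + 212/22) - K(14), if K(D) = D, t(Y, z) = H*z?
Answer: -1916/429 ≈ -4.4662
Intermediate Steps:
t(Y, z) = 4*z
(t(16, -1)/39 + 212/22) - K(14) = ((4*(-1))/39 + 212/22) - 1*14 = (-4*1/39 + 212*(1/22)) - 14 = (-4/39 + 106/11) - 14 = 4090/429 - 14 = -1916/429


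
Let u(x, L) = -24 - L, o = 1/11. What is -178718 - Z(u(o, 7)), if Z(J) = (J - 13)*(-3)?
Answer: -178850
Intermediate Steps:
o = 1/11 ≈ 0.090909
Z(J) = 39 - 3*J (Z(J) = (-13 + J)*(-3) = 39 - 3*J)
-178718 - Z(u(o, 7)) = -178718 - (39 - 3*(-24 - 1*7)) = -178718 - (39 - 3*(-24 - 7)) = -178718 - (39 - 3*(-31)) = -178718 - (39 + 93) = -178718 - 1*132 = -178718 - 132 = -178850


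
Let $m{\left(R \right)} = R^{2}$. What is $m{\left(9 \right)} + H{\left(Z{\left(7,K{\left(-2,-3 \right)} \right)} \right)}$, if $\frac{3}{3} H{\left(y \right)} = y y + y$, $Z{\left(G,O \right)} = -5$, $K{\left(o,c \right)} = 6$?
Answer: $101$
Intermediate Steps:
$H{\left(y \right)} = y + y^{2}$ ($H{\left(y \right)} = y y + y = y^{2} + y = y + y^{2}$)
$m{\left(9 \right)} + H{\left(Z{\left(7,K{\left(-2,-3 \right)} \right)} \right)} = 9^{2} - 5 \left(1 - 5\right) = 81 - -20 = 81 + 20 = 101$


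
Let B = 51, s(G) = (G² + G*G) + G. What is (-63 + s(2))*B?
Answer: -2703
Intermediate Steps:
s(G) = G + 2*G² (s(G) = (G² + G²) + G = 2*G² + G = G + 2*G²)
(-63 + s(2))*B = (-63 + 2*(1 + 2*2))*51 = (-63 + 2*(1 + 4))*51 = (-63 + 2*5)*51 = (-63 + 10)*51 = -53*51 = -2703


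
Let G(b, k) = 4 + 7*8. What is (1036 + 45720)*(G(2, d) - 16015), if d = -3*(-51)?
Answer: -745991980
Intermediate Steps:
d = 153
G(b, k) = 60 (G(b, k) = 4 + 56 = 60)
(1036 + 45720)*(G(2, d) - 16015) = (1036 + 45720)*(60 - 16015) = 46756*(-15955) = -745991980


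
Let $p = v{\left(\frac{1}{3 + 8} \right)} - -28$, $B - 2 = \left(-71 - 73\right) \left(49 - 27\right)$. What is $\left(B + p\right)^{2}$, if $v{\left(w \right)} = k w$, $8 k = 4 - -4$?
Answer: $\frac{1191423289}{121} \approx 9.8465 \cdot 10^{6}$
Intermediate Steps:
$k = 1$ ($k = \frac{4 - -4}{8} = \frac{4 + 4}{8} = \frac{1}{8} \cdot 8 = 1$)
$B = -3166$ ($B = 2 + \left(-71 - 73\right) \left(49 - 27\right) = 2 - 3168 = -3166$)
$v{\left(w \right)} = w$ ($v{\left(w \right)} = 1 w = w$)
$p = \frac{309}{11}$ ($p = \frac{1}{3 + 8} - -28 = \frac{1}{11} + 28 = \frac{309}{11} \approx 28.091$)
$\left(B + p\right)^{2} = \left(-3166 + \frac{309}{11}\right)^{2} = \left(- \frac{34517}{11}\right)^{2} = \frac{1191423289}{121}$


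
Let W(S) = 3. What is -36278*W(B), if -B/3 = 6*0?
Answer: -108834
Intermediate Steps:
B = 0 (B = -18*0 = -3*0 = 0)
-36278*W(B) = -36278*3 = -108834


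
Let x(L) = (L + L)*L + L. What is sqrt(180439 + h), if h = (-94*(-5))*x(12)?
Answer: sqrt(321439) ≈ 566.96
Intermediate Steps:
x(L) = L + 2*L**2 (x(L) = (2*L)*L + L = 2*L**2 + L = L + 2*L**2)
h = 141000 (h = (-94*(-5))*(12*(1 + 2*12)) = 470*(12*(1 + 24)) = 470*(12*25) = 470*300 = 141000)
sqrt(180439 + h) = sqrt(180439 + 141000) = sqrt(321439)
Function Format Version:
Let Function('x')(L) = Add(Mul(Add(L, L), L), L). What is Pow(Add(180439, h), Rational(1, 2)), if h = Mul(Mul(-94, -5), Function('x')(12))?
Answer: Pow(321439, Rational(1, 2)) ≈ 566.96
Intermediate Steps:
Function('x')(L) = Add(L, Mul(2, Pow(L, 2))) (Function('x')(L) = Add(Mul(Mul(2, L), L), L) = Add(Mul(2, Pow(L, 2)), L) = Add(L, Mul(2, Pow(L, 2))))
h = 141000 (h = Mul(Mul(-94, -5), Mul(12, Add(1, Mul(2, 12)))) = Mul(470, Mul(12, Add(1, 24))) = Mul(470, Mul(12, 25)) = Mul(470, 300) = 141000)
Pow(Add(180439, h), Rational(1, 2)) = Pow(Add(180439, 141000), Rational(1, 2)) = Pow(321439, Rational(1, 2))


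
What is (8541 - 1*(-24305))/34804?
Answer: 1493/1582 ≈ 0.94374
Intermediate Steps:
(8541 - 1*(-24305))/34804 = (8541 + 24305)*(1/34804) = 32846*(1/34804) = 1493/1582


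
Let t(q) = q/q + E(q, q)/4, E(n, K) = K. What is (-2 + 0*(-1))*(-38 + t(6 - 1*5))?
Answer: 147/2 ≈ 73.500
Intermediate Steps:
t(q) = 1 + q/4 (t(q) = q/q + q/4 = 1 + q*(1/4) = 1 + q/4)
(-2 + 0*(-1))*(-38 + t(6 - 1*5)) = (-2 + 0*(-1))*(-38 + (1 + (6 - 1*5)/4)) = (-2 + 0)*(-38 + (1 + (6 - 5)/4)) = -2*(-38 + (1 + (1/4)*1)) = -2*(-38 + (1 + 1/4)) = -2*(-38 + 5/4) = -2*(-147/4) = 147/2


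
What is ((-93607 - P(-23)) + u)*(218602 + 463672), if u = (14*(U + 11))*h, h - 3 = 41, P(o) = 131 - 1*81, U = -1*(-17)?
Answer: -52131874066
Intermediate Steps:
U = 17
P(o) = 50 (P(o) = 131 - 81 = 50)
h = 44 (h = 3 + 41 = 44)
u = 17248 (u = (14*(17 + 11))*44 = (14*28)*44 = 392*44 = 17248)
((-93607 - P(-23)) + u)*(218602 + 463672) = ((-93607 - 1*50) + 17248)*(218602 + 463672) = ((-93607 - 50) + 17248)*682274 = (-93657 + 17248)*682274 = -76409*682274 = -52131874066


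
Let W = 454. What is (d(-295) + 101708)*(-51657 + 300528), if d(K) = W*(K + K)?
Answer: -41350414392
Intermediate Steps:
d(K) = 908*K (d(K) = 454*(K + K) = 454*(2*K) = 908*K)
(d(-295) + 101708)*(-51657 + 300528) = (908*(-295) + 101708)*(-51657 + 300528) = (-267860 + 101708)*248871 = -166152*248871 = -41350414392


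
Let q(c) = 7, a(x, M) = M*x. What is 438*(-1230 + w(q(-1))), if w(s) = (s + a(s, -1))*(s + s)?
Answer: -538740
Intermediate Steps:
w(s) = 0 (w(s) = (s - s)*(s + s) = 0*(2*s) = 0)
438*(-1230 + w(q(-1))) = 438*(-1230 + 0) = 438*(-1230) = -538740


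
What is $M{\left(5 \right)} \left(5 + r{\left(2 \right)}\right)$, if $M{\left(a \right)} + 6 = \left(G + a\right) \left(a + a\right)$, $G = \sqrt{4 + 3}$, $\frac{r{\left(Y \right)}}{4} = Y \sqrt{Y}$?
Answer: $2 \left(5 + 8 \sqrt{2}\right) \left(22 + 5 \sqrt{7}\right) \approx 1149.4$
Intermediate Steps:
$r{\left(Y \right)} = 4 Y^{\frac{3}{2}}$ ($r{\left(Y \right)} = 4 Y \sqrt{Y} = 4 Y^{\frac{3}{2}}$)
$G = \sqrt{7} \approx 2.6458$
$M{\left(a \right)} = -6 + 2 a \left(a + \sqrt{7}\right)$ ($M{\left(a \right)} = -6 + \left(\sqrt{7} + a\right) \left(a + a\right) = -6 + \left(a + \sqrt{7}\right) 2 a = -6 + 2 a \left(a + \sqrt{7}\right)$)
$M{\left(5 \right)} \left(5 + r{\left(2 \right)}\right) = \left(-6 + 2 \cdot 5^{2} + 2 \cdot 5 \sqrt{7}\right) \left(5 + 4 \cdot 2^{\frac{3}{2}}\right) = \left(-6 + 2 \cdot 25 + 10 \sqrt{7}\right) \left(5 + 4 \cdot 2 \sqrt{2}\right) = \left(-6 + 50 + 10 \sqrt{7}\right) \left(5 + 8 \sqrt{2}\right) = \left(44 + 10 \sqrt{7}\right) \left(5 + 8 \sqrt{2}\right) = \left(5 + 8 \sqrt{2}\right) \left(44 + 10 \sqrt{7}\right)$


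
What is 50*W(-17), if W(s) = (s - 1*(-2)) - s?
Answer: 100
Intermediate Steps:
W(s) = 2 (W(s) = (s + 2) - s = (2 + s) - s = 2)
50*W(-17) = 50*2 = 100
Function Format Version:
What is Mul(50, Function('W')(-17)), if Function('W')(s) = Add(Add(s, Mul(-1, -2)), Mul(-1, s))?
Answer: 100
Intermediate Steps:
Function('W')(s) = 2 (Function('W')(s) = Add(Add(s, 2), Mul(-1, s)) = Add(Add(2, s), Mul(-1, s)) = 2)
Mul(50, Function('W')(-17)) = Mul(50, 2) = 100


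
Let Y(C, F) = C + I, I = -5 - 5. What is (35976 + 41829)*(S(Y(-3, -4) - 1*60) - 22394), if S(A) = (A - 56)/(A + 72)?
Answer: -1732328325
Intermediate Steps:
I = -10
Y(C, F) = -10 + C (Y(C, F) = C - 10 = -10 + C)
S(A) = (-56 + A)/(72 + A)
(35976 + 41829)*(S(Y(-3, -4) - 1*60) - 22394) = (35976 + 41829)*((-56 + ((-10 - 3) - 1*60))/(72 + ((-10 - 3) - 1*60)) - 22394) = 77805*((-56 + (-13 - 60))/(72 + (-13 - 60)) - 22394) = 77805*((-56 - 73)/(72 - 73) - 22394) = 77805*(-129/(-1) - 22394) = 77805*(-1*(-129) - 22394) = 77805*(129 - 22394) = 77805*(-22265) = -1732328325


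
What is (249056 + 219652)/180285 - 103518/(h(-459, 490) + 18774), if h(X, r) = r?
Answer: -229370279/82690720 ≈ -2.7738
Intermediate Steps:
(249056 + 219652)/180285 - 103518/(h(-459, 490) + 18774) = (249056 + 219652)/180285 - 103518/(490 + 18774) = 468708*(1/180285) - 103518/19264 = 156236/60095 - 103518*1/19264 = 156236/60095 - 51759/9632 = -229370279/82690720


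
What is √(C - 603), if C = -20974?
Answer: I*√21577 ≈ 146.89*I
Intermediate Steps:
√(C - 603) = √(-20974 - 603) = √(-21577) = I*√21577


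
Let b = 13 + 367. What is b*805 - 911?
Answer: 304989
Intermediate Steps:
b = 380
b*805 - 911 = 380*805 - 911 = 305900 - 911 = 304989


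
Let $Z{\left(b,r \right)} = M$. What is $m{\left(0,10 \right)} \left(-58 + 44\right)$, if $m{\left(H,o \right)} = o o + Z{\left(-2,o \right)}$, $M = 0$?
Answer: $-1400$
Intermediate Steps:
$Z{\left(b,r \right)} = 0$
$m{\left(H,o \right)} = o^{2}$ ($m{\left(H,o \right)} = o o + 0 = o^{2} + 0 = o^{2}$)
$m{\left(0,10 \right)} \left(-58 + 44\right) = 10^{2} \left(-58 + 44\right) = 100 \left(-14\right) = -1400$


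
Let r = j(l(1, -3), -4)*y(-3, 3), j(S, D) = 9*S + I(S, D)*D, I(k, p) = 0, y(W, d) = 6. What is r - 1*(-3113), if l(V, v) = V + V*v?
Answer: 3005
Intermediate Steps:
j(S, D) = 9*S (j(S, D) = 9*S + 0*D = 9*S + 0 = 9*S)
r = -108 (r = (9*(1*(1 - 3)))*6 = (9*(1*(-2)))*6 = (9*(-2))*6 = -18*6 = -108)
r - 1*(-3113) = -108 - 1*(-3113) = -108 + 3113 = 3005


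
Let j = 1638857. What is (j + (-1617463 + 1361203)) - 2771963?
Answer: -1389366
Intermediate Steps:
(j + (-1617463 + 1361203)) - 2771963 = (1638857 + (-1617463 + 1361203)) - 2771963 = (1638857 - 256260) - 2771963 = 1382597 - 2771963 = -1389366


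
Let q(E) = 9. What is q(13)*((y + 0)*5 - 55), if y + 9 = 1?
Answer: -855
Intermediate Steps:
y = -8 (y = -9 + 1 = -8)
q(13)*((y + 0)*5 - 55) = 9*((-8 + 0)*5 - 55) = 9*(-8*5 - 55) = 9*(-40 - 55) = 9*(-95) = -855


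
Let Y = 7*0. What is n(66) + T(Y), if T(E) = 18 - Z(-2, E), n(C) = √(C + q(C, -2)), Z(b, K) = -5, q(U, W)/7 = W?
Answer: 23 + 2*√13 ≈ 30.211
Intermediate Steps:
q(U, W) = 7*W
Y = 0
n(C) = √(-14 + C) (n(C) = √(C + 7*(-2)) = √(C - 14) = √(-14 + C))
T(E) = 23 (T(E) = 18 - 1*(-5) = 18 + 5 = 23)
n(66) + T(Y) = √(-14 + 66) + 23 = √52 + 23 = 2*√13 + 23 = 23 + 2*√13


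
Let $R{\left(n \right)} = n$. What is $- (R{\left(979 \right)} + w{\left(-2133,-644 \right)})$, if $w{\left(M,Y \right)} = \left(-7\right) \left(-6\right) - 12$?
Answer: $-1009$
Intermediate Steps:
$w{\left(M,Y \right)} = 30$ ($w{\left(M,Y \right)} = 42 - 12 = 30$)
$- (R{\left(979 \right)} + w{\left(-2133,-644 \right)}) = - (979 + 30) = \left(-1\right) 1009 = -1009$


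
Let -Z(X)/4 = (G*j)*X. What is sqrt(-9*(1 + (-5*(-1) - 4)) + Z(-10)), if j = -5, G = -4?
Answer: sqrt(782) ≈ 27.964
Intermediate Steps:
Z(X) = -80*X (Z(X) = -4*(-4*(-5))*X = -80*X)
sqrt(-9*(1 + (-5*(-1) - 4)) + Z(-10)) = sqrt(-9*(1 + (-5*(-1) - 4)) - 80*(-10)) = sqrt(-9*(1 + (5 - 4)) + 800) = sqrt(-9*(1 + 1) + 800) = sqrt(-9*2 + 800) = sqrt(-18 + 800) = sqrt(782)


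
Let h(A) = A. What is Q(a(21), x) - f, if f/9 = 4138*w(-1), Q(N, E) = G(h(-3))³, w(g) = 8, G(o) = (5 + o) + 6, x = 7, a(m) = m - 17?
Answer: -297424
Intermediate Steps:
a(m) = -17 + m
G(o) = 11 + o
Q(N, E) = 512 (Q(N, E) = (11 - 3)³ = 8³ = 512)
f = 297936 (f = 9*(4138*8) = 9*33104 = 297936)
Q(a(21), x) - f = 512 - 1*297936 = 512 - 297936 = -297424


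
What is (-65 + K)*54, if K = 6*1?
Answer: -3186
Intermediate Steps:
K = 6
(-65 + K)*54 = (-65 + 6)*54 = -59*54 = -3186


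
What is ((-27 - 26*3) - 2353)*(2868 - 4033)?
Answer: 2863570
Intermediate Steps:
((-27 - 26*3) - 2353)*(2868 - 4033) = ((-27 - 26*3) - 2353)*(-1165) = ((-27 - 78) - 2353)*(-1165) = (-105 - 2353)*(-1165) = -2458*(-1165) = 2863570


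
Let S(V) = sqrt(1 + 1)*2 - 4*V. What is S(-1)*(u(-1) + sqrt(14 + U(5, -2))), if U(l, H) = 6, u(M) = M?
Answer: -2*(1 - 2*sqrt(5))*(2 + sqrt(2)) ≈ 23.709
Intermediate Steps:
S(V) = -4*V + 2*sqrt(2) (S(V) = sqrt(2)*2 - 4*V = 2*sqrt(2) - 4*V = -4*V + 2*sqrt(2))
S(-1)*(u(-1) + sqrt(14 + U(5, -2))) = (-4*(-1) + 2*sqrt(2))*(-1 + sqrt(14 + 6)) = (4 + 2*sqrt(2))*(-1 + sqrt(20)) = (4 + 2*sqrt(2))*(-1 + 2*sqrt(5)) = (-1 + 2*sqrt(5))*(4 + 2*sqrt(2))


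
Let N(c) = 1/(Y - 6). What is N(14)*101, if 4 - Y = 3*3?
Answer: -101/11 ≈ -9.1818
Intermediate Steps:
Y = -5 (Y = 4 - 3*3 = 4 - 1*9 = 4 - 9 = -5)
N(c) = -1/11 (N(c) = 1/(-5 - 6) = 1/(-11) = -1/11)
N(14)*101 = -1/11*101 = -101/11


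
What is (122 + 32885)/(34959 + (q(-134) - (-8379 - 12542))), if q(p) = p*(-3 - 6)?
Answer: 33007/57086 ≈ 0.57820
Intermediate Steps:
q(p) = -9*p (q(p) = p*(-9) = -9*p)
(122 + 32885)/(34959 + (q(-134) - (-8379 - 12542))) = (122 + 32885)/(34959 + (-9*(-134) - (-8379 - 12542))) = 33007/(34959 + (1206 - 1*(-20921))) = 33007/(34959 + (1206 + 20921)) = 33007/(34959 + 22127) = 33007/57086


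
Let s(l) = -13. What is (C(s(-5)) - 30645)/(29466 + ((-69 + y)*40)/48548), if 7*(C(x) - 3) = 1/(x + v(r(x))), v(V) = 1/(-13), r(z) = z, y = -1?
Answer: -442563483041/425577488980 ≈ -1.0399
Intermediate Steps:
v(V) = -1/13
C(x) = 3 + 1/(7*(-1/13 + x)) (C(x) = 3 + 1/(7*(x - 1/13)) = 3 + 1/(7*(-1/13 + x)))
(C(s(-5)) - 30645)/(29466 + ((-69 + y)*40)/48548) = ((-8 + 273*(-13))/(7*(-1 + 13*(-13))) - 30645)/(29466 + ((-69 - 1)*40)/48548) = ((-8 - 3549)/(7*(-1 - 169)) - 30645)/(29466 - 70*40*(1/48548)) = ((1/7)*(-3557)/(-170) - 30645)/(29466 - 2800*1/48548) = ((1/7)*(-1/170)*(-3557) - 30645)/(29466 - 700/12137) = (3557/1190 - 30645)/(357628142/12137) = -36463993/1190*12137/357628142 = -442563483041/425577488980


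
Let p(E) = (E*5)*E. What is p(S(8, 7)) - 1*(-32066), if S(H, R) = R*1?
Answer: 32311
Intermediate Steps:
S(H, R) = R
p(E) = 5*E**2 (p(E) = (5*E)*E = 5*E**2)
p(S(8, 7)) - 1*(-32066) = 5*7**2 - 1*(-32066) = 5*49 + 32066 = 245 + 32066 = 32311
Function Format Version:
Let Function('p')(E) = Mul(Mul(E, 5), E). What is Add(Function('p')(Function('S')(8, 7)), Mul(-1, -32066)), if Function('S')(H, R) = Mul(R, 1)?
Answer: 32311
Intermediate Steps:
Function('S')(H, R) = R
Function('p')(E) = Mul(5, Pow(E, 2)) (Function('p')(E) = Mul(Mul(5, E), E) = Mul(5, Pow(E, 2)))
Add(Function('p')(Function('S')(8, 7)), Mul(-1, -32066)) = Add(Mul(5, Pow(7, 2)), Mul(-1, -32066)) = Add(Mul(5, 49), 32066) = Add(245, 32066) = 32311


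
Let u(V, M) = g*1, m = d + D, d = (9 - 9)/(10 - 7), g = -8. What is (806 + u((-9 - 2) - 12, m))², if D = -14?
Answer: 636804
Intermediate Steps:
d = 0 (d = 0/3 = 0*(⅓) = 0)
m = -14 (m = 0 - 14 = -14)
u(V, M) = -8 (u(V, M) = -8*1 = -8)
(806 + u((-9 - 2) - 12, m))² = (806 - 8)² = 798² = 636804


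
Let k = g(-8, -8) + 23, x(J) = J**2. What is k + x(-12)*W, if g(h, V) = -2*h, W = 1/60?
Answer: 207/5 ≈ 41.400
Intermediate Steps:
W = 1/60 ≈ 0.016667
k = 39 (k = -2*(-8) + 23 = 16 + 23 = 39)
k + x(-12)*W = 39 + (-12)**2*(1/60) = 39 + 144*(1/60) = 39 + 12/5 = 207/5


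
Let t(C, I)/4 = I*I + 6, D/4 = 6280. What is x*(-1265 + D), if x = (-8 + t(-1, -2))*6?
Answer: 4580160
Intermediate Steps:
D = 25120 (D = 4*6280 = 25120)
t(C, I) = 24 + 4*I**2 (t(C, I) = 4*(I*I + 6) = 4*(I**2 + 6) = 4*(6 + I**2) = 24 + 4*I**2)
x = 192 (x = (-8 + (24 + 4*(-2)**2))*6 = (-8 + (24 + 4*4))*6 = (-8 + (24 + 16))*6 = (-8 + 40)*6 = 32*6 = 192)
x*(-1265 + D) = 192*(-1265 + 25120) = 192*23855 = 4580160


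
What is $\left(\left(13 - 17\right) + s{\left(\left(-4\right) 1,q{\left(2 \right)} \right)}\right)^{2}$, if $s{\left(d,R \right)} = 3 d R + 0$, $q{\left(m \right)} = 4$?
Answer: $2704$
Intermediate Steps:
$s{\left(d,R \right)} = 3 R d$ ($s{\left(d,R \right)} = 3 R d + 0 = 3 R d$)
$\left(\left(13 - 17\right) + s{\left(\left(-4\right) 1,q{\left(2 \right)} \right)}\right)^{2} = \left(\left(13 - 17\right) + 3 \cdot 4 \left(\left(-4\right) 1\right)\right)^{2} = \left(\left(13 - 17\right) + 3 \cdot 4 \left(-4\right)\right)^{2} = \left(-4 - 48\right)^{2} = \left(-52\right)^{2} = 2704$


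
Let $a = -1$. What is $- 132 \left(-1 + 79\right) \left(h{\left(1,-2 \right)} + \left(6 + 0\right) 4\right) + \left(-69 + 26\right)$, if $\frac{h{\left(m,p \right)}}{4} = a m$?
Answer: $-205963$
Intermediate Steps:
$h{\left(m,p \right)} = - 4 m$ ($h{\left(m,p \right)} = 4 \left(- m\right) = - 4 m$)
$- 132 \left(-1 + 79\right) \left(h{\left(1,-2 \right)} + \left(6 + 0\right) 4\right) + \left(-69 + 26\right) = - 132 \left(-1 + 79\right) \left(\left(-4\right) 1 + \left(6 + 0\right) 4\right) + \left(-69 + 26\right) = - 132 \cdot 78 \left(-4 + 6 \cdot 4\right) - 43 = - 132 \cdot 78 \left(-4 + 24\right) - 43 = - 132 \cdot 78 \cdot 20 - 43 = \left(-132\right) 1560 - 43 = -205920 - 43 = -205963$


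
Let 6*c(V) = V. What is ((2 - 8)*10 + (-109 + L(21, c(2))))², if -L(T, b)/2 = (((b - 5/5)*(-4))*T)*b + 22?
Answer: 564001/9 ≈ 62667.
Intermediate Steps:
c(V) = V/6
L(T, b) = -44 - 2*T*b*(4 - 4*b) (L(T, b) = -2*((((b - 5/5)*(-4))*T)*b + 22) = -2*((((b - 5*⅕)*(-4))*T)*b + 22) = -2*((((b - 1)*(-4))*T)*b + 22) = -2*((((-1 + b)*(-4))*T)*b + 22) = -2*(((4 - 4*b)*T)*b + 22) = -2*((T*(4 - 4*b))*b + 22) = -2*(T*b*(4 - 4*b) + 22) = -2*(22 + T*b*(4 - 4*b)) = -44 - 2*T*b*(4 - 4*b))
((2 - 8)*10 + (-109 + L(21, c(2))))² = ((2 - 8)*10 + (-109 + (-44 - 8*21*(⅙)*2 + 8*21*((⅙)*2)²)))² = (-6*10 + (-109 + (-44 - 8*21*⅓ + 8*21*(⅓)²)))² = (-60 + (-109 + (-44 - 56 + 8*21*(⅑))))² = (-60 + (-109 + (-44 - 56 + 56/3)))² = (-60 + (-109 - 244/3))² = (-60 - 571/3)² = (-751/3)² = 564001/9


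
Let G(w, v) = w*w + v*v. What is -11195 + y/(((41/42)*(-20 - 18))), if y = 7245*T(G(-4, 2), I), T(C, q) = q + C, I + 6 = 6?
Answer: -11763805/779 ≈ -15101.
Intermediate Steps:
I = 0 (I = -6 + 6 = 0)
G(w, v) = v² + w² (G(w, v) = w² + v² = v² + w²)
T(C, q) = C + q
y = 144900 (y = 7245*((2² + (-4)²) + 0) = 7245*((4 + 16) + 0) = 7245*(20 + 0) = 7245*20 = 144900)
-11195 + y/(((41/42)*(-20 - 18))) = -11195 + 144900/(((41/42)*(-20 - 18))) = -11195 + 144900/(((41*(1/42))*(-38))) = -11195 + 144900/(((41/42)*(-38))) = -11195 + 144900/(-779/21) = -11195 + 144900*(-21/779) = -11195 - 3042900/779 = -11763805/779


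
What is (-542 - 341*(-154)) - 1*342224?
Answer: -290252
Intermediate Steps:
(-542 - 341*(-154)) - 1*342224 = (-542 + 52514) - 342224 = 51972 - 342224 = -290252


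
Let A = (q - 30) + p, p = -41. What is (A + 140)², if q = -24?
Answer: 2025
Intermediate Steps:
A = -95 (A = (-24 - 30) - 41 = -54 - 41 = -95)
(A + 140)² = (-95 + 140)² = 45² = 2025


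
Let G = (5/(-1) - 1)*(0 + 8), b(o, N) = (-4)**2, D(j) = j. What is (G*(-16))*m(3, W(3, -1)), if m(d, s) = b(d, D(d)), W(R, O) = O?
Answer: 12288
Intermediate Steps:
b(o, N) = 16
m(d, s) = 16
G = -48 (G = (5*(-1) - 1)*8 = (-5 - 1)*8 = -6*8 = -48)
(G*(-16))*m(3, W(3, -1)) = -48*(-16)*16 = 768*16 = 12288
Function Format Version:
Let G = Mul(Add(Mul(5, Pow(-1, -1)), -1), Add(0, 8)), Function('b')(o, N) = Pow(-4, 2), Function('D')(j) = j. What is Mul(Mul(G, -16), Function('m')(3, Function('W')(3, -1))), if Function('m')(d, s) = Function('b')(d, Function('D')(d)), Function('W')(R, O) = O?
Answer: 12288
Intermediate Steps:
Function('b')(o, N) = 16
Function('m')(d, s) = 16
G = -48 (G = Mul(Add(Mul(5, -1), -1), 8) = Mul(Add(-5, -1), 8) = Mul(-6, 8) = -48)
Mul(Mul(G, -16), Function('m')(3, Function('W')(3, -1))) = Mul(Mul(-48, -16), 16) = Mul(768, 16) = 12288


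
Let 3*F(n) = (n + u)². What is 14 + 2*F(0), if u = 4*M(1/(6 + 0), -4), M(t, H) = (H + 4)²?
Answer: 14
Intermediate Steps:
M(t, H) = (4 + H)²
u = 0 (u = 4*(4 - 4)² = 4*0² = 4*0 = 0)
F(n) = n²/3 (F(n) = (n + 0)²/3 = n²/3)
14 + 2*F(0) = 14 + 2*((⅓)*0²) = 14 + 2*((⅓)*0) = 14 + 2*0 = 14 + 0 = 14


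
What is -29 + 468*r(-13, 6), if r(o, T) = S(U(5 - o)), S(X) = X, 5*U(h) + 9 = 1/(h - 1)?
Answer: -73601/85 ≈ -865.89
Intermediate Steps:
U(h) = -9/5 + 1/(5*(-1 + h)) (U(h) = -9/5 + 1/(5*(h - 1)) = -9/5 + 1/(5*(-1 + h)))
r(o, T) = (-35 + 9*o)/(5*(4 - o)) (r(o, T) = (10 - 9*(5 - o))/(5*(-1 + (5 - o))) = (10 + (-45 + 9*o))/(5*(4 - o)) = (-35 + 9*o)/(5*(4 - o)))
-29 + 468*r(-13, 6) = -29 + 468*((35 - 9*(-13))/(5*(-4 - 13))) = -29 + 468*((⅕)*(35 + 117)/(-17)) = -29 + 468*((⅕)*(-1/17)*152) = -29 + 468*(-152/85) = -29 - 71136/85 = -73601/85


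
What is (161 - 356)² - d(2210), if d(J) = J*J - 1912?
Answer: -4844163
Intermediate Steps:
d(J) = -1912 + J² (d(J) = J² - 1912 = -1912 + J²)
(161 - 356)² - d(2210) = (161 - 356)² - (-1912 + 2210²) = (-195)² - (-1912 + 4884100) = 38025 - 1*4882188 = 38025 - 4882188 = -4844163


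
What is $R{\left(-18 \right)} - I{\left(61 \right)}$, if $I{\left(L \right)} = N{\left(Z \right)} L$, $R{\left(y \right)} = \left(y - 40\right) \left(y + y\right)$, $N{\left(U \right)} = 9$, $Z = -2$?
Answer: $1539$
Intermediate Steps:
$R{\left(y \right)} = 2 y \left(-40 + y\right)$ ($R{\left(y \right)} = \left(-40 + y\right) 2 y = 2 y \left(-40 + y\right)$)
$I{\left(L \right)} = 9 L$
$R{\left(-18 \right)} - I{\left(61 \right)} = 2 \left(-18\right) \left(-40 - 18\right) - 9 \cdot 61 = 2 \left(-18\right) \left(-58\right) - 549 = 2088 - 549 = 1539$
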